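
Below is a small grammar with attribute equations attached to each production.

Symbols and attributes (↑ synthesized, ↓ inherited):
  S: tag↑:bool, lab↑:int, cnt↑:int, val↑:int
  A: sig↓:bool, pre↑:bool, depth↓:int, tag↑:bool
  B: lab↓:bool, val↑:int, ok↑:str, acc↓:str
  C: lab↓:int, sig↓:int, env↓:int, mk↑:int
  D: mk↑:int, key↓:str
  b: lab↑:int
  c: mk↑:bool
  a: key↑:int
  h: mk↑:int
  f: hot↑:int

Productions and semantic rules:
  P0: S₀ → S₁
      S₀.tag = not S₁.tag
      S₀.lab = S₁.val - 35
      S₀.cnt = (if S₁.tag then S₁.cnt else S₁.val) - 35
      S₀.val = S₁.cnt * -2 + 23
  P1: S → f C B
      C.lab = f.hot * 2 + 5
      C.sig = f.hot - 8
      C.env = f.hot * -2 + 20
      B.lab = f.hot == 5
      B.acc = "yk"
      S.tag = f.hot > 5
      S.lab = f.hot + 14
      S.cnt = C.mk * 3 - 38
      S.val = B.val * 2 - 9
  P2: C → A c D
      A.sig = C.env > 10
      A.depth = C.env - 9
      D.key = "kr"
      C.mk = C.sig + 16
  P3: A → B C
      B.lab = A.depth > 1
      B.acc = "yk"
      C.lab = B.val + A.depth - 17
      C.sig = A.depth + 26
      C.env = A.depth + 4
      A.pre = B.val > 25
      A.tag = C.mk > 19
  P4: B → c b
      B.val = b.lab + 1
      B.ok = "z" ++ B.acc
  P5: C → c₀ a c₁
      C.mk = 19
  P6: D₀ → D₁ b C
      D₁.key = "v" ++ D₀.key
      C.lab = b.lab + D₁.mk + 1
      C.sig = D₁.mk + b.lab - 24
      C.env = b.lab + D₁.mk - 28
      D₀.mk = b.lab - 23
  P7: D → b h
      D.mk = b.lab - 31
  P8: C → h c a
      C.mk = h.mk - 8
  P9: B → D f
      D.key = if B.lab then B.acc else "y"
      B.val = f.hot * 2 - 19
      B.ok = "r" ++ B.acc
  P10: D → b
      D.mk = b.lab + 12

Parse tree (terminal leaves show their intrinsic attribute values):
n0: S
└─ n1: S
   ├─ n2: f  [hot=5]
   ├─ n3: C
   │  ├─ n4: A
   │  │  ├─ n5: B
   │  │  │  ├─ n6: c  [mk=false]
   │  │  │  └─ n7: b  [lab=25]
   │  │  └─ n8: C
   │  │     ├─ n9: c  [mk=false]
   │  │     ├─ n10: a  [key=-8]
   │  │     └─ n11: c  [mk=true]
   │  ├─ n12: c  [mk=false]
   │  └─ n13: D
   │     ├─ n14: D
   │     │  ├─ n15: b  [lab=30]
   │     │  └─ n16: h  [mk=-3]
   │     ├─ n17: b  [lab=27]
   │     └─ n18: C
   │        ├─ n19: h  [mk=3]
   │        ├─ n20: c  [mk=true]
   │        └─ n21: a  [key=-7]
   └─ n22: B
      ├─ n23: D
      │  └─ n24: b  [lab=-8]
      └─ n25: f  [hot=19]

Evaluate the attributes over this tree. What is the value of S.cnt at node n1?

1. n2.hot = 5  [terminal]
2. n3.lab = 15  [f.hot * 2 + 5]
3. n3.sig = -3  [f.hot - 8]
4. n3.env = 10  [f.hot * -2 + 20]
5. n4.sig = false  [C.env > 10]
6. n4.depth = 1  [C.env - 9]
7. n5.lab = false  [A.depth > 1]
8. n5.acc = "yk"  ["yk"]
9. n6.mk = false  [terminal]
10. n7.lab = 25  [terminal]
11. n5.val = 26  [b.lab + 1]
12. n5.ok = "zyk"  ["z" ++ B.acc]
13. n8.lab = 10  [B.val + A.depth - 17]
14. n8.sig = 27  [A.depth + 26]
15. n8.env = 5  [A.depth + 4]
16. n9.mk = false  [terminal]
17. n10.key = -8  [terminal]
18. n11.mk = true  [terminal]
19. n8.mk = 19  [19]
20. n4.pre = true  [B.val > 25]
21. n4.tag = false  [C.mk > 19]
22. n12.mk = false  [terminal]
23. n13.key = "kr"  ["kr"]
24. n14.key = "vkr"  ["v" ++ D₀.key]
25. n15.lab = 30  [terminal]
26. n16.mk = -3  [terminal]
27. n14.mk = -1  [b.lab - 31]
28. n17.lab = 27  [terminal]
29. n18.lab = 27  [b.lab + D₁.mk + 1]
30. n18.sig = 2  [D₁.mk + b.lab - 24]
31. n18.env = -2  [b.lab + D₁.mk - 28]
32. n19.mk = 3  [terminal]
33. n20.mk = true  [terminal]
34. n21.key = -7  [terminal]
35. n18.mk = -5  [h.mk - 8]
36. n13.mk = 4  [b.lab - 23]
37. n3.mk = 13  [C.sig + 16]
38. n22.lab = true  [f.hot == 5]
39. n22.acc = "yk"  ["yk"]
40. n23.key = "yk"  [if B.lab then B.acc else "y"]
41. n24.lab = -8  [terminal]
42. n23.mk = 4  [b.lab + 12]
43. n25.hot = 19  [terminal]
44. n22.val = 19  [f.hot * 2 - 19]
45. n22.ok = "ryk"  ["r" ++ B.acc]
46. n1.tag = false  [f.hot > 5]
47. n1.lab = 19  [f.hot + 14]
48. n1.cnt = 1  [C.mk * 3 - 38]
49. n1.val = 29  [B.val * 2 - 9]
50. n0.tag = true  [not S₁.tag]
51. n0.lab = -6  [S₁.val - 35]
52. n0.cnt = -6  [(if S₁.tag then S₁.cnt else S₁.val) - 35]
53. n0.val = 21  [S₁.cnt * -2 + 23]

1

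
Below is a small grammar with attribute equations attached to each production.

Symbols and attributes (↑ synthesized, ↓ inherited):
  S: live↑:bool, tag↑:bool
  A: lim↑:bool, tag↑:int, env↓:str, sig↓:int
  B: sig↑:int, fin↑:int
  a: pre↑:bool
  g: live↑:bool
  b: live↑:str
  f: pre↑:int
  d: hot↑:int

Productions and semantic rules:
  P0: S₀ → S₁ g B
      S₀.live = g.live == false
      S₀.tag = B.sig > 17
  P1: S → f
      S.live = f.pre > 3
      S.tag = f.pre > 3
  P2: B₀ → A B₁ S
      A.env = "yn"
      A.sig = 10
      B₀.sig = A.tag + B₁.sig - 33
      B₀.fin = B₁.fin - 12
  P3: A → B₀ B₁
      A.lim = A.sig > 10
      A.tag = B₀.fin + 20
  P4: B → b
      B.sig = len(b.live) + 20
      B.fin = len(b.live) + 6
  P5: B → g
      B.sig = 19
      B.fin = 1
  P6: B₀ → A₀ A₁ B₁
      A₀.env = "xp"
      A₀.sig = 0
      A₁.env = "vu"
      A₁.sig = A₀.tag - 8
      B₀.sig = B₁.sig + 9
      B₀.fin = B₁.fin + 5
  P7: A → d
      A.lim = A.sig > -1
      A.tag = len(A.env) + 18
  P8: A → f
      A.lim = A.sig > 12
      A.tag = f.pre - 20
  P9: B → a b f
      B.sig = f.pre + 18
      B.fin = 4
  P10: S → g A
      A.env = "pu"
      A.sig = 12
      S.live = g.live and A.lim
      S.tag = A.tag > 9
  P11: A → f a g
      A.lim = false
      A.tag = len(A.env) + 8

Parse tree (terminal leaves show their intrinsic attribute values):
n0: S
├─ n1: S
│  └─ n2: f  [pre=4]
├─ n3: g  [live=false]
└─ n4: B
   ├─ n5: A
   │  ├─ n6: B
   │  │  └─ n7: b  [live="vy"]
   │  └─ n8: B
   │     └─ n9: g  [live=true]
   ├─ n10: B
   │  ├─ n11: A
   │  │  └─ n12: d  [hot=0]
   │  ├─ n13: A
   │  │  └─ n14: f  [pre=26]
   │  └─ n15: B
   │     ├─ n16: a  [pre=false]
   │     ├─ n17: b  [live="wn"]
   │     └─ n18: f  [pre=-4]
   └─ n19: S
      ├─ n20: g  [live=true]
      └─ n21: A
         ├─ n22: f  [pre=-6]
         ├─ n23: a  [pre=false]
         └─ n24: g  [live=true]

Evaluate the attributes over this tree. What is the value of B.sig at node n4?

1. n2.pre = 4  [terminal]
2. n1.live = true  [f.pre > 3]
3. n1.tag = true  [f.pre > 3]
4. n3.live = false  [terminal]
5. n5.env = "yn"  ["yn"]
6. n5.sig = 10  [10]
7. n7.live = "vy"  [terminal]
8. n6.sig = 22  [len(b.live) + 20]
9. n6.fin = 8  [len(b.live) + 6]
10. n9.live = true  [terminal]
11. n8.sig = 19  [19]
12. n8.fin = 1  [1]
13. n5.lim = false  [A.sig > 10]
14. n5.tag = 28  [B₀.fin + 20]
15. n11.env = "xp"  ["xp"]
16. n11.sig = 0  [0]
17. n12.hot = 0  [terminal]
18. n11.lim = true  [A.sig > -1]
19. n11.tag = 20  [len(A.env) + 18]
20. n13.env = "vu"  ["vu"]
21. n13.sig = 12  [A₀.tag - 8]
22. n14.pre = 26  [terminal]
23. n13.lim = false  [A.sig > 12]
24. n13.tag = 6  [f.pre - 20]
25. n16.pre = false  [terminal]
26. n17.live = "wn"  [terminal]
27. n18.pre = -4  [terminal]
28. n15.sig = 14  [f.pre + 18]
29. n15.fin = 4  [4]
30. n10.sig = 23  [B₁.sig + 9]
31. n10.fin = 9  [B₁.fin + 5]
32. n20.live = true  [terminal]
33. n21.env = "pu"  ["pu"]
34. n21.sig = 12  [12]
35. n22.pre = -6  [terminal]
36. n23.pre = false  [terminal]
37. n24.live = true  [terminal]
38. n21.lim = false  [false]
39. n21.tag = 10  [len(A.env) + 8]
40. n19.live = false  [g.live and A.lim]
41. n19.tag = true  [A.tag > 9]
42. n4.sig = 18  [A.tag + B₁.sig - 33]
43. n4.fin = -3  [B₁.fin - 12]
44. n0.live = true  [g.live == false]
45. n0.tag = true  [B.sig > 17]

18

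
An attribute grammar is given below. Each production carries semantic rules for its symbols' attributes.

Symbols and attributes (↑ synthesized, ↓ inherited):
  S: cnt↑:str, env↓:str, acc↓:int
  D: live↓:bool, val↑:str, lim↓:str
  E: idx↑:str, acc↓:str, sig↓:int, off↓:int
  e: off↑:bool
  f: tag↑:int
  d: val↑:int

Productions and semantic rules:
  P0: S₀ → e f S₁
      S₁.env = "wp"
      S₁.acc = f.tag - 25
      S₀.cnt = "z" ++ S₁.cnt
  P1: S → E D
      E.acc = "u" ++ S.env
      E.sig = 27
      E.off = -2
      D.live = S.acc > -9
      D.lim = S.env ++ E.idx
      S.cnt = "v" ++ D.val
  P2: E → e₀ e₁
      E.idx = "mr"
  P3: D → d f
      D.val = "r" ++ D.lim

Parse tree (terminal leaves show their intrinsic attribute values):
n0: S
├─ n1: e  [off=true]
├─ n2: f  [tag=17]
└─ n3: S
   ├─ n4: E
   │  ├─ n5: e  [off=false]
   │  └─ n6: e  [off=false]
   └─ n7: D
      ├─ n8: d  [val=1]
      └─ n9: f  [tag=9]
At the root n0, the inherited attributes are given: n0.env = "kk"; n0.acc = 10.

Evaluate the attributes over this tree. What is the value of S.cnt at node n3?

"vrwpmr"

1. n0.env = "kk"  [given at root]
2. n0.acc = 10  [given at root]
3. n1.off = true  [terminal]
4. n2.tag = 17  [terminal]
5. n3.env = "wp"  ["wp"]
6. n3.acc = -8  [f.tag - 25]
7. n4.acc = "uwp"  ["u" ++ S.env]
8. n4.sig = 27  [27]
9. n4.off = -2  [-2]
10. n5.off = false  [terminal]
11. n6.off = false  [terminal]
12. n4.idx = "mr"  ["mr"]
13. n7.live = true  [S.acc > -9]
14. n7.lim = "wpmr"  [S.env ++ E.idx]
15. n8.val = 1  [terminal]
16. n9.tag = 9  [terminal]
17. n7.val = "rwpmr"  ["r" ++ D.lim]
18. n3.cnt = "vrwpmr"  ["v" ++ D.val]
19. n0.cnt = "zvrwpmr"  ["z" ++ S₁.cnt]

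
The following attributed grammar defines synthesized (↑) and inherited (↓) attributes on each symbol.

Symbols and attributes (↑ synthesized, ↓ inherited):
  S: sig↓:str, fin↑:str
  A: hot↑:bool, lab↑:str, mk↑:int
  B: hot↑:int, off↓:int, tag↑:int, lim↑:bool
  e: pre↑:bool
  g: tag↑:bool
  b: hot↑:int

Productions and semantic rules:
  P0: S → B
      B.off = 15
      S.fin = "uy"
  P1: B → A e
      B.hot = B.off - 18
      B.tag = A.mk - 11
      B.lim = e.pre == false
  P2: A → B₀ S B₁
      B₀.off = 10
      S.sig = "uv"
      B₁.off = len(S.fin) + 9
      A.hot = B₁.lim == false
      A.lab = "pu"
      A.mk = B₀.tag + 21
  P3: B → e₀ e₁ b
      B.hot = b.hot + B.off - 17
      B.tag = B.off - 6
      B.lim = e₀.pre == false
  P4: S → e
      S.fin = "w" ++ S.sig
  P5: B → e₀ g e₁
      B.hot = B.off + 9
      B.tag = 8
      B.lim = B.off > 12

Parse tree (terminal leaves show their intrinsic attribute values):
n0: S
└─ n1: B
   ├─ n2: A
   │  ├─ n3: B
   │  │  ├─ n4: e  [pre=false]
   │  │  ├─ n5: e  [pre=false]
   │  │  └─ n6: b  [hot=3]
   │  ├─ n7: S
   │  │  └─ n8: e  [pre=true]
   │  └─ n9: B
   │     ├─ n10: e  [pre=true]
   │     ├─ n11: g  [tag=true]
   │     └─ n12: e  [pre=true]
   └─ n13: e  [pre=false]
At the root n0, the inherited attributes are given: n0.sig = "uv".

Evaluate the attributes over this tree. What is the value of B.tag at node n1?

14

1. n0.sig = "uv"  [given at root]
2. n1.off = 15  [15]
3. n3.off = 10  [10]
4. n4.pre = false  [terminal]
5. n5.pre = false  [terminal]
6. n6.hot = 3  [terminal]
7. n3.hot = -4  [b.hot + B.off - 17]
8. n3.tag = 4  [B.off - 6]
9. n3.lim = true  [e₀.pre == false]
10. n7.sig = "uv"  ["uv"]
11. n8.pre = true  [terminal]
12. n7.fin = "wuv"  ["w" ++ S.sig]
13. n9.off = 12  [len(S.fin) + 9]
14. n10.pre = true  [terminal]
15. n11.tag = true  [terminal]
16. n12.pre = true  [terminal]
17. n9.hot = 21  [B.off + 9]
18. n9.tag = 8  [8]
19. n9.lim = false  [B.off > 12]
20. n2.hot = true  [B₁.lim == false]
21. n2.lab = "pu"  ["pu"]
22. n2.mk = 25  [B₀.tag + 21]
23. n13.pre = false  [terminal]
24. n1.hot = -3  [B.off - 18]
25. n1.tag = 14  [A.mk - 11]
26. n1.lim = true  [e.pre == false]
27. n0.fin = "uy"  ["uy"]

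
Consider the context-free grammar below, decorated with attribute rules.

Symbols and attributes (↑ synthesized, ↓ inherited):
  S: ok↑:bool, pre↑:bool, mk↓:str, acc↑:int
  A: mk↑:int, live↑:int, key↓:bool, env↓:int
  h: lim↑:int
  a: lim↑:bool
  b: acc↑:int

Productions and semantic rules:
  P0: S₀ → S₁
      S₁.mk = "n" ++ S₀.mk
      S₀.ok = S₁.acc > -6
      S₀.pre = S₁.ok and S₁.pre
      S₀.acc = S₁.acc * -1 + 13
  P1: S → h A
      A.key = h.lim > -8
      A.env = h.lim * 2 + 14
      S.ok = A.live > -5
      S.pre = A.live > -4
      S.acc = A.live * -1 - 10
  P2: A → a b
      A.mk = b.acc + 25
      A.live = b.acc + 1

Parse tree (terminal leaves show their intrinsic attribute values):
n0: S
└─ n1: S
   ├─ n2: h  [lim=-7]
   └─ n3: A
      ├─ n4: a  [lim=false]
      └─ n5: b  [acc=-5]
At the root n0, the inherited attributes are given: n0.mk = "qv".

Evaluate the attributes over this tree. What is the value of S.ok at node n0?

false

1. n0.mk = "qv"  [given at root]
2. n1.mk = "nqv"  ["n" ++ S₀.mk]
3. n2.lim = -7  [terminal]
4. n3.key = true  [h.lim > -8]
5. n3.env = 0  [h.lim * 2 + 14]
6. n4.lim = false  [terminal]
7. n5.acc = -5  [terminal]
8. n3.mk = 20  [b.acc + 25]
9. n3.live = -4  [b.acc + 1]
10. n1.ok = true  [A.live > -5]
11. n1.pre = false  [A.live > -4]
12. n1.acc = -6  [A.live * -1 - 10]
13. n0.ok = false  [S₁.acc > -6]
14. n0.pre = false  [S₁.ok and S₁.pre]
15. n0.acc = 19  [S₁.acc * -1 + 13]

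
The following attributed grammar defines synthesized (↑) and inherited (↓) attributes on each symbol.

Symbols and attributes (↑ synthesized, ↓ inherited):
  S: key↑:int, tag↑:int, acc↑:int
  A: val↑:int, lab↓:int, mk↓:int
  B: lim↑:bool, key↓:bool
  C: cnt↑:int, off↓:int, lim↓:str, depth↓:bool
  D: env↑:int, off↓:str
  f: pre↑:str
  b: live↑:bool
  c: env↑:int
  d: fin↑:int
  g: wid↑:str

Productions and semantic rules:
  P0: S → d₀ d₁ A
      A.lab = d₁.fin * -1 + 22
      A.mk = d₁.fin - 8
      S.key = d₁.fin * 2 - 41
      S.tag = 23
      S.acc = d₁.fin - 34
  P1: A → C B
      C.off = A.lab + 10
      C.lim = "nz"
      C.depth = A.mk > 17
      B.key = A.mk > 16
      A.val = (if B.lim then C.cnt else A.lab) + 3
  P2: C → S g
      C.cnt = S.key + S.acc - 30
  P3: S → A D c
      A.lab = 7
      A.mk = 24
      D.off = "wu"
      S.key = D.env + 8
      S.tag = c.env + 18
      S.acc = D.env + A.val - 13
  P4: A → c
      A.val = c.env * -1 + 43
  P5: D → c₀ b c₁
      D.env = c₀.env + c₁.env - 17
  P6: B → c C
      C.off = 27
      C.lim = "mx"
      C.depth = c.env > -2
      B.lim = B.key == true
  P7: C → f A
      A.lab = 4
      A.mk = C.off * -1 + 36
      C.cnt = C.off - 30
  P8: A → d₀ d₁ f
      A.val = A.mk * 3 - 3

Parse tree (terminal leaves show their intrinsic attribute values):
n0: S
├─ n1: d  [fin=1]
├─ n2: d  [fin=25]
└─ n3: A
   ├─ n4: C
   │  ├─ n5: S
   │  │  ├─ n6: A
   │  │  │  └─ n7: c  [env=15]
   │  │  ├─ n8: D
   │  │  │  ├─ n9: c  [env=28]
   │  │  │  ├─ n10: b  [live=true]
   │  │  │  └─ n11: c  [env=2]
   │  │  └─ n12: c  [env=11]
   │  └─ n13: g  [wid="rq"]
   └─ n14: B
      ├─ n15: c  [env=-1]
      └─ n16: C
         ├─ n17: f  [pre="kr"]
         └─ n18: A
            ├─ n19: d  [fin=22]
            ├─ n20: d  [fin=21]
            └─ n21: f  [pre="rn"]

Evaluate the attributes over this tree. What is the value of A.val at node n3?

1. n1.fin = 1  [terminal]
2. n2.fin = 25  [terminal]
3. n3.lab = -3  [d₁.fin * -1 + 22]
4. n3.mk = 17  [d₁.fin - 8]
5. n4.off = 7  [A.lab + 10]
6. n4.lim = "nz"  ["nz"]
7. n4.depth = false  [A.mk > 17]
8. n6.lab = 7  [7]
9. n6.mk = 24  [24]
10. n7.env = 15  [terminal]
11. n6.val = 28  [c.env * -1 + 43]
12. n8.off = "wu"  ["wu"]
13. n9.env = 28  [terminal]
14. n10.live = true  [terminal]
15. n11.env = 2  [terminal]
16. n8.env = 13  [c₀.env + c₁.env - 17]
17. n12.env = 11  [terminal]
18. n5.key = 21  [D.env + 8]
19. n5.tag = 29  [c.env + 18]
20. n5.acc = 28  [D.env + A.val - 13]
21. n13.wid = "rq"  [terminal]
22. n4.cnt = 19  [S.key + S.acc - 30]
23. n14.key = true  [A.mk > 16]
24. n15.env = -1  [terminal]
25. n16.off = 27  [27]
26. n16.lim = "mx"  ["mx"]
27. n16.depth = true  [c.env > -2]
28. n17.pre = "kr"  [terminal]
29. n18.lab = 4  [4]
30. n18.mk = 9  [C.off * -1 + 36]
31. n19.fin = 22  [terminal]
32. n20.fin = 21  [terminal]
33. n21.pre = "rn"  [terminal]
34. n18.val = 24  [A.mk * 3 - 3]
35. n16.cnt = -3  [C.off - 30]
36. n14.lim = true  [B.key == true]
37. n3.val = 22  [(if B.lim then C.cnt else A.lab) + 3]
38. n0.key = 9  [d₁.fin * 2 - 41]
39. n0.tag = 23  [23]
40. n0.acc = -9  [d₁.fin - 34]

22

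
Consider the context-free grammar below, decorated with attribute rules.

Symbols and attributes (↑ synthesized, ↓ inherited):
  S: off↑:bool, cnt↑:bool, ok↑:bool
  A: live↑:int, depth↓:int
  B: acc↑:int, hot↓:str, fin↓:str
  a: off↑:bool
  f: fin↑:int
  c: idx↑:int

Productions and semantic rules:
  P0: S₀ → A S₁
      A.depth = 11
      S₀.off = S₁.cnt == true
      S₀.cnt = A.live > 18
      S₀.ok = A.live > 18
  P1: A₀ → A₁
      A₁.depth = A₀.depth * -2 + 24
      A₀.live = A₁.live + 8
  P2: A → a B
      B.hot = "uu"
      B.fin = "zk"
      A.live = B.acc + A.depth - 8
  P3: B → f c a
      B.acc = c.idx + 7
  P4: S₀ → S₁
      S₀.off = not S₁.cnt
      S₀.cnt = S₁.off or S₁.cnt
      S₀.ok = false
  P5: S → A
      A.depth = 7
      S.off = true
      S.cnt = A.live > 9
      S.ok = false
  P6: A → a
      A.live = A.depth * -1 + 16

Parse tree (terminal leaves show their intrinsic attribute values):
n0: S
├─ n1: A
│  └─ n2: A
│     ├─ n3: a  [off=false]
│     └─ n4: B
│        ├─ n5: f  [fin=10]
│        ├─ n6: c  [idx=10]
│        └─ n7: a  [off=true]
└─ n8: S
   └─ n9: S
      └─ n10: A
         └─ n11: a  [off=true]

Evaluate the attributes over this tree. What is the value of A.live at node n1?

1. n1.depth = 11  [11]
2. n2.depth = 2  [A₀.depth * -2 + 24]
3. n3.off = false  [terminal]
4. n4.hot = "uu"  ["uu"]
5. n4.fin = "zk"  ["zk"]
6. n5.fin = 10  [terminal]
7. n6.idx = 10  [terminal]
8. n7.off = true  [terminal]
9. n4.acc = 17  [c.idx + 7]
10. n2.live = 11  [B.acc + A.depth - 8]
11. n1.live = 19  [A₁.live + 8]
12. n10.depth = 7  [7]
13. n11.off = true  [terminal]
14. n10.live = 9  [A.depth * -1 + 16]
15. n9.off = true  [true]
16. n9.cnt = false  [A.live > 9]
17. n9.ok = false  [false]
18. n8.off = true  [not S₁.cnt]
19. n8.cnt = true  [S₁.off or S₁.cnt]
20. n8.ok = false  [false]
21. n0.off = true  [S₁.cnt == true]
22. n0.cnt = true  [A.live > 18]
23. n0.ok = true  [A.live > 18]

19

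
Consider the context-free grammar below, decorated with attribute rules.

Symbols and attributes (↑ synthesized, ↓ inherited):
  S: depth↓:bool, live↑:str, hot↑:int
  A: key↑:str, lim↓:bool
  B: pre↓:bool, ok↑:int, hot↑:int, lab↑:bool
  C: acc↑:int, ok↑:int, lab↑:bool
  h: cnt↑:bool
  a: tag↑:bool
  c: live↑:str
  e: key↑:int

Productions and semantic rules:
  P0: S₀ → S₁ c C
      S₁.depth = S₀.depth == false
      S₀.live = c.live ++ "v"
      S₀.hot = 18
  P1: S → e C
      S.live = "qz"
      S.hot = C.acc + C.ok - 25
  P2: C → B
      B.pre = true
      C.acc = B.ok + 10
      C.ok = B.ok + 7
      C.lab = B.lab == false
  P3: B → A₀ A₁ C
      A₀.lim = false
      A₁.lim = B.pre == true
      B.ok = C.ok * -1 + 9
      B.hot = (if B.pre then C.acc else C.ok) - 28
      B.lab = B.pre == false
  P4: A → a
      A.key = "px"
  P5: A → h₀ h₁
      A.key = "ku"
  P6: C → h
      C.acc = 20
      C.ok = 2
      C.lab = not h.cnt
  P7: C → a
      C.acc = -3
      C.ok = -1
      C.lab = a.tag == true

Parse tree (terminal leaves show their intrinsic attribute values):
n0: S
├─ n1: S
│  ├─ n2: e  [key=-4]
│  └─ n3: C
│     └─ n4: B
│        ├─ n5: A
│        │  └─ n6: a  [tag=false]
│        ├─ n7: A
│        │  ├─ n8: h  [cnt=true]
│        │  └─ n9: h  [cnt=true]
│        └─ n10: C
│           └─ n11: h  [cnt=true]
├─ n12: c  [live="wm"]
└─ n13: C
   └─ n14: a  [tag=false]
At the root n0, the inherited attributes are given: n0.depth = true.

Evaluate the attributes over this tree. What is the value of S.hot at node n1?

6

1. n0.depth = true  [given at root]
2. n1.depth = false  [S₀.depth == false]
3. n2.key = -4  [terminal]
4. n4.pre = true  [true]
5. n5.lim = false  [false]
6. n6.tag = false  [terminal]
7. n5.key = "px"  ["px"]
8. n7.lim = true  [B.pre == true]
9. n8.cnt = true  [terminal]
10. n9.cnt = true  [terminal]
11. n7.key = "ku"  ["ku"]
12. n11.cnt = true  [terminal]
13. n10.acc = 20  [20]
14. n10.ok = 2  [2]
15. n10.lab = false  [not h.cnt]
16. n4.ok = 7  [C.ok * -1 + 9]
17. n4.hot = -8  [(if B.pre then C.acc else C.ok) - 28]
18. n4.lab = false  [B.pre == false]
19. n3.acc = 17  [B.ok + 10]
20. n3.ok = 14  [B.ok + 7]
21. n3.lab = true  [B.lab == false]
22. n1.live = "qz"  ["qz"]
23. n1.hot = 6  [C.acc + C.ok - 25]
24. n12.live = "wm"  [terminal]
25. n14.tag = false  [terminal]
26. n13.acc = -3  [-3]
27. n13.ok = -1  [-1]
28. n13.lab = false  [a.tag == true]
29. n0.live = "wmv"  [c.live ++ "v"]
30. n0.hot = 18  [18]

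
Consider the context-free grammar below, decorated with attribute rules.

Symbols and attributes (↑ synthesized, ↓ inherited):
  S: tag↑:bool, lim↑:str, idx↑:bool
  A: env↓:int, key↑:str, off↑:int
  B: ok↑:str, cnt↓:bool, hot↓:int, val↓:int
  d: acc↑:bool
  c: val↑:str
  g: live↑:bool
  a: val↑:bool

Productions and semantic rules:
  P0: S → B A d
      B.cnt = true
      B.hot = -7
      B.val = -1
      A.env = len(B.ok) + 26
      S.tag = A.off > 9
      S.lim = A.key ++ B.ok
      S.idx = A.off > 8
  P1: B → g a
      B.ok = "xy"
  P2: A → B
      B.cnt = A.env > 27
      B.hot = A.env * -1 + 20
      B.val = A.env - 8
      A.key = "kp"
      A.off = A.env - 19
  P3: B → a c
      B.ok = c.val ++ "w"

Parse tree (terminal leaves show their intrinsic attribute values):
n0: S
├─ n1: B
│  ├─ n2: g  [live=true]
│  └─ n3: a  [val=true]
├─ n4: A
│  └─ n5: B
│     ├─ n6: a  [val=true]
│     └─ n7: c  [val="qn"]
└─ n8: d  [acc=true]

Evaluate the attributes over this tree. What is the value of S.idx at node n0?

true

1. n1.cnt = true  [true]
2. n1.hot = -7  [-7]
3. n1.val = -1  [-1]
4. n2.live = true  [terminal]
5. n3.val = true  [terminal]
6. n1.ok = "xy"  ["xy"]
7. n4.env = 28  [len(B.ok) + 26]
8. n5.cnt = true  [A.env > 27]
9. n5.hot = -8  [A.env * -1 + 20]
10. n5.val = 20  [A.env - 8]
11. n6.val = true  [terminal]
12. n7.val = "qn"  [terminal]
13. n5.ok = "qnw"  [c.val ++ "w"]
14. n4.key = "kp"  ["kp"]
15. n4.off = 9  [A.env - 19]
16. n8.acc = true  [terminal]
17. n0.tag = false  [A.off > 9]
18. n0.lim = "kpxy"  [A.key ++ B.ok]
19. n0.idx = true  [A.off > 8]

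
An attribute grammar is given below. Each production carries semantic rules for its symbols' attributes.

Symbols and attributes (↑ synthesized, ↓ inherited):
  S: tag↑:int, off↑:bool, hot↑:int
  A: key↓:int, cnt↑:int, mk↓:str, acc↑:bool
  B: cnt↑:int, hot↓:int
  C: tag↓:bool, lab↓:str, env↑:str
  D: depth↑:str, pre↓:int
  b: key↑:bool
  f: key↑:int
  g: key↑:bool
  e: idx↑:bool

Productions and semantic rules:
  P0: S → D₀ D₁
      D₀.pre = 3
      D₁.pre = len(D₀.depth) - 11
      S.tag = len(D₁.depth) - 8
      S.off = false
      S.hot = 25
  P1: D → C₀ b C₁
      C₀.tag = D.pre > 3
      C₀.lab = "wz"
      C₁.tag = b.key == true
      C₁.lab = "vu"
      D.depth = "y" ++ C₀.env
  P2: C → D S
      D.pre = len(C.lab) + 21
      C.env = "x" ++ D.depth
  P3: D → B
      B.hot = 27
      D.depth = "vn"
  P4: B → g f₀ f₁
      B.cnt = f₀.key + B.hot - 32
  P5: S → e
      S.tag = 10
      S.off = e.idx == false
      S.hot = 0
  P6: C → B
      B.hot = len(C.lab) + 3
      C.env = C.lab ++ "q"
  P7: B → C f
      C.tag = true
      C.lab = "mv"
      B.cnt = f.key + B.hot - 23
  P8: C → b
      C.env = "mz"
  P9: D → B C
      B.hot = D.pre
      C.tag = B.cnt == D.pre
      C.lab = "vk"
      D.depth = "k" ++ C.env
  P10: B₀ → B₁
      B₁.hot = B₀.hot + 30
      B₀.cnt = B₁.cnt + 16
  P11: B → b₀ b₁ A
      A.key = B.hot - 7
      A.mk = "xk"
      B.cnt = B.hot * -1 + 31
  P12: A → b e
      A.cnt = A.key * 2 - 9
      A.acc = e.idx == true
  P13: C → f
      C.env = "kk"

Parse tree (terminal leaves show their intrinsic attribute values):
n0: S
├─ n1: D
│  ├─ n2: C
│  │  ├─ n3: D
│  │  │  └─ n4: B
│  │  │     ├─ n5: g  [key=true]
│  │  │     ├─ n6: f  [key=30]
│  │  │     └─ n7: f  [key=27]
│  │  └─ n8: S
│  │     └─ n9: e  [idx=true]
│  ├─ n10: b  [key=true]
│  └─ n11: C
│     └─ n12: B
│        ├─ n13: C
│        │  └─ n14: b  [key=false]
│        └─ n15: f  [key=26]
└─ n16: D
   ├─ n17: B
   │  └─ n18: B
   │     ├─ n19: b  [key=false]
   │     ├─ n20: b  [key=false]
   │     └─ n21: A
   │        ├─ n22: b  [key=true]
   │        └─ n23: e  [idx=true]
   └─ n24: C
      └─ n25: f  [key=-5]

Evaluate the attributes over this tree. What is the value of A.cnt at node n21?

1. n1.pre = 3  [3]
2. n2.tag = false  [D.pre > 3]
3. n2.lab = "wz"  ["wz"]
4. n3.pre = 23  [len(C.lab) + 21]
5. n4.hot = 27  [27]
6. n5.key = true  [terminal]
7. n6.key = 30  [terminal]
8. n7.key = 27  [terminal]
9. n4.cnt = 25  [f₀.key + B.hot - 32]
10. n3.depth = "vn"  ["vn"]
11. n9.idx = true  [terminal]
12. n8.tag = 10  [10]
13. n8.off = false  [e.idx == false]
14. n8.hot = 0  [0]
15. n2.env = "xvn"  ["x" ++ D.depth]
16. n10.key = true  [terminal]
17. n11.tag = true  [b.key == true]
18. n11.lab = "vu"  ["vu"]
19. n12.hot = 5  [len(C.lab) + 3]
20. n13.tag = true  [true]
21. n13.lab = "mv"  ["mv"]
22. n14.key = false  [terminal]
23. n13.env = "mz"  ["mz"]
24. n15.key = 26  [terminal]
25. n12.cnt = 8  [f.key + B.hot - 23]
26. n11.env = "vuq"  [C.lab ++ "q"]
27. n1.depth = "yxvn"  ["y" ++ C₀.env]
28. n16.pre = -7  [len(D₀.depth) - 11]
29. n17.hot = -7  [D.pre]
30. n18.hot = 23  [B₀.hot + 30]
31. n19.key = false  [terminal]
32. n20.key = false  [terminal]
33. n21.key = 16  [B.hot - 7]
34. n21.mk = "xk"  ["xk"]
35. n22.key = true  [terminal]
36. n23.idx = true  [terminal]
37. n21.cnt = 23  [A.key * 2 - 9]
38. n21.acc = true  [e.idx == true]
39. n18.cnt = 8  [B.hot * -1 + 31]
40. n17.cnt = 24  [B₁.cnt + 16]
41. n24.tag = false  [B.cnt == D.pre]
42. n24.lab = "vk"  ["vk"]
43. n25.key = -5  [terminal]
44. n24.env = "kk"  ["kk"]
45. n16.depth = "kkk"  ["k" ++ C.env]
46. n0.tag = -5  [len(D₁.depth) - 8]
47. n0.off = false  [false]
48. n0.hot = 25  [25]

23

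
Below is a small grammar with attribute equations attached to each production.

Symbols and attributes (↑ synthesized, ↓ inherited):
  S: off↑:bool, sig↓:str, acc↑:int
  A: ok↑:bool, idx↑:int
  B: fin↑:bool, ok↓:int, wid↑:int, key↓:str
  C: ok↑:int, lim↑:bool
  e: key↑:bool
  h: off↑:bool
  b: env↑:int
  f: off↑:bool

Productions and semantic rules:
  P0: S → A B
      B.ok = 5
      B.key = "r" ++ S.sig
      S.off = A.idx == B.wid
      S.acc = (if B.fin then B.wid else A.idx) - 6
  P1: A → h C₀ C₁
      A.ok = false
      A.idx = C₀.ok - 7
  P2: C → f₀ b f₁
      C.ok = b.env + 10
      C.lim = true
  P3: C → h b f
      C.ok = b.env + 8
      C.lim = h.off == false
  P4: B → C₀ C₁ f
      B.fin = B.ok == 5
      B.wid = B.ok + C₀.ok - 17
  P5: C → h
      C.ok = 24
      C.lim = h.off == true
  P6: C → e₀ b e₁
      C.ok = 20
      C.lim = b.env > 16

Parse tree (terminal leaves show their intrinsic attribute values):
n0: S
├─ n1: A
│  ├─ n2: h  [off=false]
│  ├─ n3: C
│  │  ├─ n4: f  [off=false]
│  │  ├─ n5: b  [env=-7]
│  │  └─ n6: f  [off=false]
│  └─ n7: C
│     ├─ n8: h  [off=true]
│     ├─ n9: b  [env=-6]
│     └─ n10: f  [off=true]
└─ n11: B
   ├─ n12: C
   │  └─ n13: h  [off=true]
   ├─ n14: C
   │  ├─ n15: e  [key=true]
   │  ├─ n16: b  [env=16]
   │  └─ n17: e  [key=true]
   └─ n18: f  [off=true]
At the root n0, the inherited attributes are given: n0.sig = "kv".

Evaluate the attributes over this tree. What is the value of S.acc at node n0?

6

1. n0.sig = "kv"  [given at root]
2. n2.off = false  [terminal]
3. n4.off = false  [terminal]
4. n5.env = -7  [terminal]
5. n6.off = false  [terminal]
6. n3.ok = 3  [b.env + 10]
7. n3.lim = true  [true]
8. n8.off = true  [terminal]
9. n9.env = -6  [terminal]
10. n10.off = true  [terminal]
11. n7.ok = 2  [b.env + 8]
12. n7.lim = false  [h.off == false]
13. n1.ok = false  [false]
14. n1.idx = -4  [C₀.ok - 7]
15. n11.ok = 5  [5]
16. n11.key = "rkv"  ["r" ++ S.sig]
17. n13.off = true  [terminal]
18. n12.ok = 24  [24]
19. n12.lim = true  [h.off == true]
20. n15.key = true  [terminal]
21. n16.env = 16  [terminal]
22. n17.key = true  [terminal]
23. n14.ok = 20  [20]
24. n14.lim = false  [b.env > 16]
25. n18.off = true  [terminal]
26. n11.fin = true  [B.ok == 5]
27. n11.wid = 12  [B.ok + C₀.ok - 17]
28. n0.off = false  [A.idx == B.wid]
29. n0.acc = 6  [(if B.fin then B.wid else A.idx) - 6]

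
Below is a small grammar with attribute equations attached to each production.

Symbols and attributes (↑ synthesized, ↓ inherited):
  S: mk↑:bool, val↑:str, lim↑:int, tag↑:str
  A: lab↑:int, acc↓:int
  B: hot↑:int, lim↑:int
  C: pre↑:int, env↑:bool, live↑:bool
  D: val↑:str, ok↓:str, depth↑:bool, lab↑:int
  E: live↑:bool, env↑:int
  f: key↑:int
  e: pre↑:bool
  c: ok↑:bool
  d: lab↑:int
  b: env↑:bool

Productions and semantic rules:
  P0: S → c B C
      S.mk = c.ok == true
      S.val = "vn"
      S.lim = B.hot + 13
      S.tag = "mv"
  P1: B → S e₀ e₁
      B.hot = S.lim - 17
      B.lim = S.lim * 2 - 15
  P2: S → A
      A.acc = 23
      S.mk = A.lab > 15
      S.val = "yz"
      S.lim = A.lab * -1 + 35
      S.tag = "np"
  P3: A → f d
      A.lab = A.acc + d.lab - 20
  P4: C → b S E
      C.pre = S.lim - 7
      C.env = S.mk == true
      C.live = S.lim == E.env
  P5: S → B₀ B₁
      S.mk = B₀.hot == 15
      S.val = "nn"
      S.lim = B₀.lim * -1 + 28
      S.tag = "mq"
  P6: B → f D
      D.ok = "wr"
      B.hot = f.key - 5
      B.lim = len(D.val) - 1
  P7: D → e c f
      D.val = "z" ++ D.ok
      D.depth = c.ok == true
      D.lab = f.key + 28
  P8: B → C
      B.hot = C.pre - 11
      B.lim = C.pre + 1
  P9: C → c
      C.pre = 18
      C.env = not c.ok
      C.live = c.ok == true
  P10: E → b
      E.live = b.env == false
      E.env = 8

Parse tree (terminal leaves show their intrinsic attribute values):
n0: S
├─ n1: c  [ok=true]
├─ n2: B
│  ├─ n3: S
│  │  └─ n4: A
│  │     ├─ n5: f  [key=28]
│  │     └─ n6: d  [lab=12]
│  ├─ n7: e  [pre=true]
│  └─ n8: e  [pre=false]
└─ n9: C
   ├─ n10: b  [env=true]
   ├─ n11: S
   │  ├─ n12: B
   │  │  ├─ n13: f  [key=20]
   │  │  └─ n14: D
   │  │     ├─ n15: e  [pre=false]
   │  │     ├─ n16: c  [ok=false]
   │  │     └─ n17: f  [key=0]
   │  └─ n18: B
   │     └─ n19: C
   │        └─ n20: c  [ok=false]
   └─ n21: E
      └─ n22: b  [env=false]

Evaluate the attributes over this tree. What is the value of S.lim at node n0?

1. n1.ok = true  [terminal]
2. n4.acc = 23  [23]
3. n5.key = 28  [terminal]
4. n6.lab = 12  [terminal]
5. n4.lab = 15  [A.acc + d.lab - 20]
6. n3.mk = false  [A.lab > 15]
7. n3.val = "yz"  ["yz"]
8. n3.lim = 20  [A.lab * -1 + 35]
9. n3.tag = "np"  ["np"]
10. n7.pre = true  [terminal]
11. n8.pre = false  [terminal]
12. n2.hot = 3  [S.lim - 17]
13. n2.lim = 25  [S.lim * 2 - 15]
14. n10.env = true  [terminal]
15. n13.key = 20  [terminal]
16. n14.ok = "wr"  ["wr"]
17. n15.pre = false  [terminal]
18. n16.ok = false  [terminal]
19. n17.key = 0  [terminal]
20. n14.val = "zwr"  ["z" ++ D.ok]
21. n14.depth = false  [c.ok == true]
22. n14.lab = 28  [f.key + 28]
23. n12.hot = 15  [f.key - 5]
24. n12.lim = 2  [len(D.val) - 1]
25. n20.ok = false  [terminal]
26. n19.pre = 18  [18]
27. n19.env = true  [not c.ok]
28. n19.live = false  [c.ok == true]
29. n18.hot = 7  [C.pre - 11]
30. n18.lim = 19  [C.pre + 1]
31. n11.mk = true  [B₀.hot == 15]
32. n11.val = "nn"  ["nn"]
33. n11.lim = 26  [B₀.lim * -1 + 28]
34. n11.tag = "mq"  ["mq"]
35. n22.env = false  [terminal]
36. n21.live = true  [b.env == false]
37. n21.env = 8  [8]
38. n9.pre = 19  [S.lim - 7]
39. n9.env = true  [S.mk == true]
40. n9.live = false  [S.lim == E.env]
41. n0.mk = true  [c.ok == true]
42. n0.val = "vn"  ["vn"]
43. n0.lim = 16  [B.hot + 13]
44. n0.tag = "mv"  ["mv"]

16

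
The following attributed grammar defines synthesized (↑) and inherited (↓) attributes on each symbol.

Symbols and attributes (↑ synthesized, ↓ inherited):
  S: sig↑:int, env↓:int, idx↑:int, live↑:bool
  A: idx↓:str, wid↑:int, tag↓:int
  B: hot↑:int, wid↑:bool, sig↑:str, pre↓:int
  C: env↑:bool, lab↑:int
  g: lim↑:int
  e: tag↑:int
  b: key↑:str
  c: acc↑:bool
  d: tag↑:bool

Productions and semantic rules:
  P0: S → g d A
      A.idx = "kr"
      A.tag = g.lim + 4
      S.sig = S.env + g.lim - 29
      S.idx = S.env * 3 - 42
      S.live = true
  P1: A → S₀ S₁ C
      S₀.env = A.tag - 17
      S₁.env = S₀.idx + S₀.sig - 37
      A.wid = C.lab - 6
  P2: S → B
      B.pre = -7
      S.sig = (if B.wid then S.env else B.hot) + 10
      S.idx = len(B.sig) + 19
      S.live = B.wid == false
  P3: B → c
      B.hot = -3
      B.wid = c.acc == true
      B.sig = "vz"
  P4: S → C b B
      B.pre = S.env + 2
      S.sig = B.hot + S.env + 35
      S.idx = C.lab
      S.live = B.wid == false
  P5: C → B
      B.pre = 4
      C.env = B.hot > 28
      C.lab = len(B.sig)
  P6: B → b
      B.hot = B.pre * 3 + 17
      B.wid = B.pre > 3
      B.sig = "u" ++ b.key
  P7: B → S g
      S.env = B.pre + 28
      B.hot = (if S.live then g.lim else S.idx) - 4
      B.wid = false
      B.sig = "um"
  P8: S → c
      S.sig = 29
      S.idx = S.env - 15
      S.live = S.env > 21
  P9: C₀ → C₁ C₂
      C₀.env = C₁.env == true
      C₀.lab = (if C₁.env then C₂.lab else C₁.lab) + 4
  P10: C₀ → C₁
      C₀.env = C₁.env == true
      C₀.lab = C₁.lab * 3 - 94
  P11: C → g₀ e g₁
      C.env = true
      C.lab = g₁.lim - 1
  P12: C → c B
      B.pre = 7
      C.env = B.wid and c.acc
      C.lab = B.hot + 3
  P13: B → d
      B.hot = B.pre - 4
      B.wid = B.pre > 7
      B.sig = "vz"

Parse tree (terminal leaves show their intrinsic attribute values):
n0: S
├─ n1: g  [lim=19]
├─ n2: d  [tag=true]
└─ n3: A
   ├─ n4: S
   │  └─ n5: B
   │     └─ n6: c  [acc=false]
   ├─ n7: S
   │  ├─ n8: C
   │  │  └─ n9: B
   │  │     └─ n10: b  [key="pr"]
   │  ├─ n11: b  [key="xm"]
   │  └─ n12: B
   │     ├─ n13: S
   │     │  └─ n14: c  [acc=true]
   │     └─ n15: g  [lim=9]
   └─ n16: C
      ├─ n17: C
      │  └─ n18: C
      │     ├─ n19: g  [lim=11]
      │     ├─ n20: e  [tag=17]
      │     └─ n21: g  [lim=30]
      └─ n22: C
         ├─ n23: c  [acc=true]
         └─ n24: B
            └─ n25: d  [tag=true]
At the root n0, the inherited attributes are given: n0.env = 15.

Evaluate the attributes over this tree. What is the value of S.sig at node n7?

28

1. n0.env = 15  [given at root]
2. n1.lim = 19  [terminal]
3. n2.tag = true  [terminal]
4. n3.idx = "kr"  ["kr"]
5. n3.tag = 23  [g.lim + 4]
6. n4.env = 6  [A.tag - 17]
7. n5.pre = -7  [-7]
8. n6.acc = false  [terminal]
9. n5.hot = -3  [-3]
10. n5.wid = false  [c.acc == true]
11. n5.sig = "vz"  ["vz"]
12. n4.sig = 7  [(if B.wid then S.env else B.hot) + 10]
13. n4.idx = 21  [len(B.sig) + 19]
14. n4.live = true  [B.wid == false]
15. n7.env = -9  [S₀.idx + S₀.sig - 37]
16. n9.pre = 4  [4]
17. n10.key = "pr"  [terminal]
18. n9.hot = 29  [B.pre * 3 + 17]
19. n9.wid = true  [B.pre > 3]
20. n9.sig = "upr"  ["u" ++ b.key]
21. n8.env = true  [B.hot > 28]
22. n8.lab = 3  [len(B.sig)]
23. n11.key = "xm"  [terminal]
24. n12.pre = -7  [S.env + 2]
25. n13.env = 21  [B.pre + 28]
26. n14.acc = true  [terminal]
27. n13.sig = 29  [29]
28. n13.idx = 6  [S.env - 15]
29. n13.live = false  [S.env > 21]
30. n15.lim = 9  [terminal]
31. n12.hot = 2  [(if S.live then g.lim else S.idx) - 4]
32. n12.wid = false  [false]
33. n12.sig = "um"  ["um"]
34. n7.sig = 28  [B.hot + S.env + 35]
35. n7.idx = 3  [C.lab]
36. n7.live = true  [B.wid == false]
37. n19.lim = 11  [terminal]
38. n20.tag = 17  [terminal]
39. n21.lim = 30  [terminal]
40. n18.env = true  [true]
41. n18.lab = 29  [g₁.lim - 1]
42. n17.env = true  [C₁.env == true]
43. n17.lab = -7  [C₁.lab * 3 - 94]
44. n23.acc = true  [terminal]
45. n24.pre = 7  [7]
46. n25.tag = true  [terminal]
47. n24.hot = 3  [B.pre - 4]
48. n24.wid = false  [B.pre > 7]
49. n24.sig = "vz"  ["vz"]
50. n22.env = false  [B.wid and c.acc]
51. n22.lab = 6  [B.hot + 3]
52. n16.env = true  [C₁.env == true]
53. n16.lab = 10  [(if C₁.env then C₂.lab else C₁.lab) + 4]
54. n3.wid = 4  [C.lab - 6]
55. n0.sig = 5  [S.env + g.lim - 29]
56. n0.idx = 3  [S.env * 3 - 42]
57. n0.live = true  [true]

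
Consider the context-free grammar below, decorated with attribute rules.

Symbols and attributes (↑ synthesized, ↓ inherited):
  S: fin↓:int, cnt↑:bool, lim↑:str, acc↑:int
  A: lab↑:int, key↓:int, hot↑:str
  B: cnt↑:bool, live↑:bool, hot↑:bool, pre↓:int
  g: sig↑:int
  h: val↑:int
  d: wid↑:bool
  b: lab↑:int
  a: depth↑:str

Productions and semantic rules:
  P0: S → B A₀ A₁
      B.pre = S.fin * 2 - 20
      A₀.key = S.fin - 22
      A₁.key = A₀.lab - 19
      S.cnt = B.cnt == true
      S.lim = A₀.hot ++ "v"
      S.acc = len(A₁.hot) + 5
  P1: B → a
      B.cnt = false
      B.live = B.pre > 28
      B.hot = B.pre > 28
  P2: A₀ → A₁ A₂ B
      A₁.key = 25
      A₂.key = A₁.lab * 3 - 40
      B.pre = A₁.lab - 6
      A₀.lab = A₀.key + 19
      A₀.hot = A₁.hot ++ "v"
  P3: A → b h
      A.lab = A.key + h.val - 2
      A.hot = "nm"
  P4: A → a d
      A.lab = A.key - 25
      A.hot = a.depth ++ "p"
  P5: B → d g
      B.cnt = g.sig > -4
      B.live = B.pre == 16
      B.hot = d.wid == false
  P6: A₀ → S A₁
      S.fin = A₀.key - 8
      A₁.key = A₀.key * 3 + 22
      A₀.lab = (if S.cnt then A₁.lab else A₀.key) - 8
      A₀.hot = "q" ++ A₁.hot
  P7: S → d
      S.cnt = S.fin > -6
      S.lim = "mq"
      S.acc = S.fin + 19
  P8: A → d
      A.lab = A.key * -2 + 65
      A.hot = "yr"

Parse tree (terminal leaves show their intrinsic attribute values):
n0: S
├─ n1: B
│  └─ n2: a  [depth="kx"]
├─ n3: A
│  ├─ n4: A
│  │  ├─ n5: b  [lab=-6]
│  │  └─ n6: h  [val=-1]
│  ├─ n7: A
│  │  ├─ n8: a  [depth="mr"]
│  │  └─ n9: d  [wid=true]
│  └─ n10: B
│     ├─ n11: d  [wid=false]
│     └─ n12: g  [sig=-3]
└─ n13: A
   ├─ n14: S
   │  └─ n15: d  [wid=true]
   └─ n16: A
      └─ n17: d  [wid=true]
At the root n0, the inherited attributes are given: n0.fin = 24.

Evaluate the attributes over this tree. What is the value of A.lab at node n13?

1. n0.fin = 24  [given at root]
2. n1.pre = 28  [S.fin * 2 - 20]
3. n2.depth = "kx"  [terminal]
4. n1.cnt = false  [false]
5. n1.live = false  [B.pre > 28]
6. n1.hot = false  [B.pre > 28]
7. n3.key = 2  [S.fin - 22]
8. n4.key = 25  [25]
9. n5.lab = -6  [terminal]
10. n6.val = -1  [terminal]
11. n4.lab = 22  [A.key + h.val - 2]
12. n4.hot = "nm"  ["nm"]
13. n7.key = 26  [A₁.lab * 3 - 40]
14. n8.depth = "mr"  [terminal]
15. n9.wid = true  [terminal]
16. n7.lab = 1  [A.key - 25]
17. n7.hot = "mrp"  [a.depth ++ "p"]
18. n10.pre = 16  [A₁.lab - 6]
19. n11.wid = false  [terminal]
20. n12.sig = -3  [terminal]
21. n10.cnt = true  [g.sig > -4]
22. n10.live = true  [B.pre == 16]
23. n10.hot = true  [d.wid == false]
24. n3.lab = 21  [A₀.key + 19]
25. n3.hot = "nmv"  [A₁.hot ++ "v"]
26. n13.key = 2  [A₀.lab - 19]
27. n14.fin = -6  [A₀.key - 8]
28. n15.wid = true  [terminal]
29. n14.cnt = false  [S.fin > -6]
30. n14.lim = "mq"  ["mq"]
31. n14.acc = 13  [S.fin + 19]
32. n16.key = 28  [A₀.key * 3 + 22]
33. n17.wid = true  [terminal]
34. n16.lab = 9  [A.key * -2 + 65]
35. n16.hot = "yr"  ["yr"]
36. n13.lab = -6  [(if S.cnt then A₁.lab else A₀.key) - 8]
37. n13.hot = "qyr"  ["q" ++ A₁.hot]
38. n0.cnt = false  [B.cnt == true]
39. n0.lim = "nmvv"  [A₀.hot ++ "v"]
40. n0.acc = 8  [len(A₁.hot) + 5]

-6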